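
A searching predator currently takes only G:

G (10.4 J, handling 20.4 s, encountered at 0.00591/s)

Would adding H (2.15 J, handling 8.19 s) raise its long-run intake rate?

Yes

Intake rate on the current diet: R = (0.00591×10.4) / (1 + 0.00591×20.4) = 0.06146/1.121 = 0.05485 J/s.
H: E/h = 2.15/8.19 = 0.2625 J/s.
0.2625 > 0.05485, so adding H raises the average — include it.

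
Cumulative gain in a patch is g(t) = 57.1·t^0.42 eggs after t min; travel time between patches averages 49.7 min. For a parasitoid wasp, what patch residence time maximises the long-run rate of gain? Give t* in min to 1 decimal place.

36.0 min

Optimal t* satisfies g'(t*) = g(t*)/(T + t*).
g'(t) = 0.42·57.1·t^-0.58. Setting 0.42·57.1·t^-0.58 = 57.1·t^0.42/(49.7+t) gives 0.42(49.7+t) = t, so 0.58·t = 0.42×49.7.
t* = 0.42×49.7/0.58 = 35.99 min.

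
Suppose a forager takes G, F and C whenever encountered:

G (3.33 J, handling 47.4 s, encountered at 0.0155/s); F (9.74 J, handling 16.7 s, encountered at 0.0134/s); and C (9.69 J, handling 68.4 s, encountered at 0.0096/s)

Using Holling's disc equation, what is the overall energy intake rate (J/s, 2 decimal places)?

0.11 J/s

R = (0.0155×3.33 + 0.0134×9.74 + 0.0096×9.69) / (1 + 0.0155×47.4 + 0.0134×16.7 + 0.0096×68.4) = 0.2752/2.615 = 0.1052 J/s.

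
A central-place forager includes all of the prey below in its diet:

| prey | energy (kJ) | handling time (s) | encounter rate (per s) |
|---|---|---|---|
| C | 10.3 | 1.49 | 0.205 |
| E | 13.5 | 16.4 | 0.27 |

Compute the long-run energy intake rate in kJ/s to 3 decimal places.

R = (0.205×10.3 + 0.27×13.5) / (1 + 0.205×1.49 + 0.27×16.4) = 5.757/5.733 = 1.004 kJ/s.

1.004 kJ/s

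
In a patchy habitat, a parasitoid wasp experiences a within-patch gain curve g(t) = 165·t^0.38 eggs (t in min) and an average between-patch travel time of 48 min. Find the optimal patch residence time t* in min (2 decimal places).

Maximise g(t)/(T+t): set derivative to zero → g'(t)(T+t) = g(t).
g'(t) = 0.38·165·t^-0.62. Setting 0.38·165·t^-0.62 = 165·t^0.38/(48+t) gives 0.38(48+t) = t, so 0.62·t = 0.38×48.
t* = 0.38×48/0.62 = 29.42 min.

29.42 min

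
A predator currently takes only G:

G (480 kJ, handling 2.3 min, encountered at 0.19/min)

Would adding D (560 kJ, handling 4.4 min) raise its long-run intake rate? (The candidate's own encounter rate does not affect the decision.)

Yes

Current rate: (0.19×480)/(1 + 0.19×2.3) = 63.47 kJ/min.
Profitability of D: 560/4.4 = 127.3 kJ/min.
Since 127.3 > R, including D increases the long-run rate.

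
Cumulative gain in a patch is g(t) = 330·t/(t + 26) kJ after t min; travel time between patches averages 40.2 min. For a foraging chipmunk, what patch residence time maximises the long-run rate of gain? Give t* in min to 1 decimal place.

By the marginal value theorem, leave when the instantaneous gain rate g'(t) equals the habitat-wide average g(t)/(T + t).
g'(t) = 330·26/(t + 26)². Setting 330·26/(t+26)² = 330t/[(t+26)(40.2+t)] gives 26(40.2+t) = t(t+26), so t² = 26×40.2 = 1045.
t* = √1045 = 32.33 min.

32.3 min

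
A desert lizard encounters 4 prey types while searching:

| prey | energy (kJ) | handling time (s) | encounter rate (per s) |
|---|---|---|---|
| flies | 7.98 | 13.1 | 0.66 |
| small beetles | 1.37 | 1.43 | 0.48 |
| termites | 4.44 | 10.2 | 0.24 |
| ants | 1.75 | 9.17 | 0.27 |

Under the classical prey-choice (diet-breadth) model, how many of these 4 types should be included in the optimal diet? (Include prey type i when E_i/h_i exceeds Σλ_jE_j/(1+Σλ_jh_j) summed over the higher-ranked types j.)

Profitabilities (E/h, kJ/s): small beetles 0.958, flies 0.609, termites 0.435, ants 0.191. Add prey in this order while the next type's profitability exceeds the intake rate on those already taken.
Rate on top 1: 0.3899. flies: 0.609 > 0.3899 → include.
Rate on top 2: 0.5734. termites: 0.435 < 0.5734 → exclude; stop.
Optimal diet: small beetles, flies — 2 of 4 types.

2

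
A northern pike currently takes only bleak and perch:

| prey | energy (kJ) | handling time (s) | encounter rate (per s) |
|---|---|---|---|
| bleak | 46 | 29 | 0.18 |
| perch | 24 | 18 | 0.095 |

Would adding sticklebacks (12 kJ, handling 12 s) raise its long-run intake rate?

No

Current rate: (0.18×46 + 0.095×24)/(1 + 0.18×29 + 0.095×18) = 1.332 kJ/s.
Profitability of sticklebacks: 12/12 = 1 kJ/s.
Since 1 < R, time spent handling sticklebacks is better spent searching.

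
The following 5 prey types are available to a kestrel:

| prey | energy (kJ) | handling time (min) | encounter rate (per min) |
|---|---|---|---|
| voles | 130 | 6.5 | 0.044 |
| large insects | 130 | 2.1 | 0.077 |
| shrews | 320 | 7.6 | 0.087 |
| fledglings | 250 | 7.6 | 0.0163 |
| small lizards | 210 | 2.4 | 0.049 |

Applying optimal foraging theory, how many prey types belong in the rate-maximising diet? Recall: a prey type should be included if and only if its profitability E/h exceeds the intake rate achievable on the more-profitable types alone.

Profitabilities (E/h, kJ/min): small lizards 87.5, large insects 61.9, shrews 42.1, fledglings 32.9, voles 20. Add prey in this order while the next type's profitability exceeds the intake rate on those already taken.
Rate on top 1: 9.207. large insects: 61.9 > 9.207 → include.
Rate on top 2: 15.87. shrews: 42.1 > 15.87 → include.
Rate on top 3: 24.81. fledglings: 32.9 > 24.81 → include.
Rate on top 4: 25.29. voles: 20 < 25.29 → exclude; stop.
Optimal diet: small lizards, large insects, shrews, fledglings — 4 of 5 types.

4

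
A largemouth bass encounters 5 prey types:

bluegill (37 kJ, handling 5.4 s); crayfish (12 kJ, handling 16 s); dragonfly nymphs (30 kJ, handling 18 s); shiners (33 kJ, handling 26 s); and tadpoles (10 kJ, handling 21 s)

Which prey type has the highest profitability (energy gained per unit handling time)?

In descending order of E/h:
bluegill: 37/5.4 = 6.85 kJ/s
dragonfly nymphs: 30/18 = 1.67 kJ/s
shiners: 33/26 = 1.27 kJ/s
crayfish: 12/16 = 0.75 kJ/s
tadpoles: 10/21 = 0.476 kJ/s

bluegill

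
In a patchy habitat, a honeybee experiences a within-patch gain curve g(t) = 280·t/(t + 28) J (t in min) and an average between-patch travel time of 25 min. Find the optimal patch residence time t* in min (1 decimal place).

Optimal t* satisfies g'(t*) = g(t*)/(T + t*).
g'(t) = 280·28/(t + 28)². Setting 280·28/(t+28)² = 280t/[(t+28)(25+t)] gives 28(25+t) = t(t+28), so t² = 28×25 = 700.
t* = √700 = 26.46 min.

26.5 min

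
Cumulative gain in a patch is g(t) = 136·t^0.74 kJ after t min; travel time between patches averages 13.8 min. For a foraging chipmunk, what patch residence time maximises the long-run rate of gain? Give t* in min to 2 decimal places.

Optimal t* satisfies g'(t*) = g(t*)/(T + t*).
g'(t) = 0.74·136·t^-0.26. Setting 0.74·136·t^-0.26 = 136·t^0.74/(13.8+t) gives 0.74(13.8+t) = t, so 0.26·t = 0.74×13.8.
t* = 0.74×13.8/0.26 = 39.28 min.

39.28 min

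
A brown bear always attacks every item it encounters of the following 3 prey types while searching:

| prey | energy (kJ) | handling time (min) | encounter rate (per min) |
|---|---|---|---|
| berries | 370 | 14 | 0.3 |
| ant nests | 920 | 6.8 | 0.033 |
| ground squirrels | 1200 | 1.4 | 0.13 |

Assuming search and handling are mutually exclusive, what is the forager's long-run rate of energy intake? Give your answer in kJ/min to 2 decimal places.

R = (0.3×370 + 0.033×920 + 0.13×1200) / (1 + 0.3×14 + 0.033×6.8 + 0.13×1.4) = 297.4/5.606 = 53.04 kJ/min.

53.04 kJ/min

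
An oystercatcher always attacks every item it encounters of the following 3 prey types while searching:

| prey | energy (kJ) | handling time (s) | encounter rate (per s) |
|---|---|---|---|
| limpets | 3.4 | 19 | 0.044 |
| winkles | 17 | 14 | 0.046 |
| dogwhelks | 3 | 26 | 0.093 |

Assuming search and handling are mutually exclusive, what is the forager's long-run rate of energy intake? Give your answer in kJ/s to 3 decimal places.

0.247 kJ/s

R = (0.044×3.4 + 0.046×17 + 0.093×3) / (1 + 0.044×19 + 0.046×14 + 0.093×26) = 1.211/4.898 = 0.2472 kJ/s.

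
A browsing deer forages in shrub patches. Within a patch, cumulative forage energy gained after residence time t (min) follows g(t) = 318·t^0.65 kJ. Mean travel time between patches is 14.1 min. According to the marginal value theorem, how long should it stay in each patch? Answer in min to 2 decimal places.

26.19 min

By the marginal value theorem, leave when the instantaneous gain rate g'(t) equals the habitat-wide average g(t)/(T + t).
g'(t) = 0.65·318·t^-0.35. Setting 0.65·318·t^-0.35 = 318·t^0.65/(14.1+t) gives 0.65(14.1+t) = t, so 0.35·t = 0.65×14.1.
t* = 0.65×14.1/0.35 = 26.19 min.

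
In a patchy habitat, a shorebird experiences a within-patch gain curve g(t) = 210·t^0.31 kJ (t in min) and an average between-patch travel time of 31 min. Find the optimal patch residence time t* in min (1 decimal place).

13.9 min

Maximise g(t)/(T+t): set derivative to zero → g'(t)(T+t) = g(t).
g'(t) = 0.31·210·t^-0.69. Setting 0.31·210·t^-0.69 = 210·t^0.31/(31+t) gives 0.31(31+t) = t, so 0.69·t = 0.31×31.
t* = 0.31×31/0.69 = 13.93 min.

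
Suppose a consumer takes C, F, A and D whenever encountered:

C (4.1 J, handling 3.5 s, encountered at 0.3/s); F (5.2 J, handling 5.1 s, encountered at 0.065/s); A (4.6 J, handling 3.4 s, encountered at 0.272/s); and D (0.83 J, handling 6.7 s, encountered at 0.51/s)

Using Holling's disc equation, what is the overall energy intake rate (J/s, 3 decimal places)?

0.482 J/s

R = Σλ_iE_i / (1 + Σλ_ih_i)
Numerator: 0.3×4.1 + 0.065×5.2 + 0.272×4.6 + 0.51×0.83 = 3.242
Denominator: 1 + 0.3×3.5 + 0.065×5.1 + 0.272×3.4 + 0.51×6.7 = 6.723
R = 3.242/6.723 = 0.4823 J/s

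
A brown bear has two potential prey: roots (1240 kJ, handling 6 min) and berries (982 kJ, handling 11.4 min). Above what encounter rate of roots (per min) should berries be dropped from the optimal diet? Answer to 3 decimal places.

0.119 per min

Drop berries once their profitability E₂/h₂ falls below the rate achievable on roots alone: E₂/h₂ = λE₁/(1 + λh₁).
Solve for λ: λE₁h₂ = E₂(1 + λh₁) → λ(E₁h₂ − E₂h₁) = E₂ → λ = E₂/(E₁h₂ − E₂h₁).
λ = 982/(1240×11.4 − 982×6) = 982/8244 = 0.1191 per min.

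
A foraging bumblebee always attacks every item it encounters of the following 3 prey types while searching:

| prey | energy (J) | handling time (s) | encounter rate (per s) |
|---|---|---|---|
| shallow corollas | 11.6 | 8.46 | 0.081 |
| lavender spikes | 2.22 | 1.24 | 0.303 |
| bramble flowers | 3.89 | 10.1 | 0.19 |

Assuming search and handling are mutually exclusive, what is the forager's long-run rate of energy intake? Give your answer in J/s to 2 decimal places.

0.59 J/s

Energy encountered per unit search time: 0.081×11.6 + 0.303×2.22 + 0.19×3.89 = 2.351 J/s.
Handling time per unit search time: 0.081×8.46 + 0.303×1.24 + 0.19×10.1 = 2.98.
Rate = 2.351/(1 + 2.98) = 0.5908 J/s.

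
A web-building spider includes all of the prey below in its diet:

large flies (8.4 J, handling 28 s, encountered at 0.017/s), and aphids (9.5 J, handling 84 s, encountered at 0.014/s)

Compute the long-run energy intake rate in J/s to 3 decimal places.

R = Σλ_iE_i / (1 + Σλ_ih_i)
Numerator: 0.017×8.4 + 0.014×9.5 = 0.2758
Denominator: 1 + 0.017×28 + 0.014×84 = 2.652
R = 0.2758/2.652 = 0.104 J/s

0.104 J/s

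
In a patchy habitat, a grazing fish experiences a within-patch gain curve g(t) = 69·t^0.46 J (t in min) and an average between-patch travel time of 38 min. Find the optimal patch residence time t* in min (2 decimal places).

32.37 min

By the marginal value theorem, leave when the instantaneous gain rate g'(t) equals the habitat-wide average g(t)/(T + t).
g'(t) = 0.46·69·t^-0.54. Setting 0.46·69·t^-0.54 = 69·t^0.46/(38+t) gives 0.46(38+t) = t, so 0.54·t = 0.46×38.
t* = 0.46×38/0.54 = 32.37 min.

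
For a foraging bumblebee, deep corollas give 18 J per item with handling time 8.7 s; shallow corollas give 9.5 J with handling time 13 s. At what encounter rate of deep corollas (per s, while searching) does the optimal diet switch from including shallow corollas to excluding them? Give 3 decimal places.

The zero-one rule: include shallow corollas iff E₂/h₂ > λE₁/(1+λh₁). Equality gives the switch point.
λE₁h₂ = E₂ + λE₂h₁ ⇒ λ = E₂/(E₁h₂ − E₂h₁) = 9.5/(234 − 82.65) = 0.06277 per s.

0.063 per s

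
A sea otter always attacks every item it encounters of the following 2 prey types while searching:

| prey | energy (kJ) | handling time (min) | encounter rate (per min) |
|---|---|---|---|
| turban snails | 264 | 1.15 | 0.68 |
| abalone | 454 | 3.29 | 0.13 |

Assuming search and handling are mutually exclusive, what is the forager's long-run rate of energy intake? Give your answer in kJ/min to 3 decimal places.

107.951 kJ/min

Energy encountered per unit search time: 0.68×264 + 0.13×454 = 238.5 kJ/min.
Handling time per unit search time: 0.68×1.15 + 0.13×3.29 = 1.21.
Rate = 238.5/(1 + 1.21) = 108 kJ/min.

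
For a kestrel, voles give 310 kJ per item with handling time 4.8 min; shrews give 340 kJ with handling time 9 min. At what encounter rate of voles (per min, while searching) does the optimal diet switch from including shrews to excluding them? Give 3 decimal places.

0.294 per min

Drop shrews once their profitability E₂/h₂ falls below the rate achievable on voles alone: E₂/h₂ = λE₁/(1 + λh₁).
Solve for λ: λE₁h₂ = E₂(1 + λh₁) → λ(E₁h₂ − E₂h₁) = E₂ → λ = E₂/(E₁h₂ − E₂h₁).
λ = 340/(310×9 − 340×4.8) = 340/1158 = 0.2936 per min.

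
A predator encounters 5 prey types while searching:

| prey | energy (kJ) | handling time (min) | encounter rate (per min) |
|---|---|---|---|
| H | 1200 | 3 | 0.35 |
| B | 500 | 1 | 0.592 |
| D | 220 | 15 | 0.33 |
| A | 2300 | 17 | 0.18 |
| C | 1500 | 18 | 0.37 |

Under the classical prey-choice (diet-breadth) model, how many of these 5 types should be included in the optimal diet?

2

Rank by E/h (kJ/min): B 500, H 400, A 135, C 83.3, D 14.7. Include each in turn until the next type's E/h falls below the running intake rate.
Rate on top 1: 185.9. H: 400 > 185.9 → include.
Rate on top 2: 271. A: 135 < 271 → exclude; stop.
Optimal diet: B, H — 2 of 5 types.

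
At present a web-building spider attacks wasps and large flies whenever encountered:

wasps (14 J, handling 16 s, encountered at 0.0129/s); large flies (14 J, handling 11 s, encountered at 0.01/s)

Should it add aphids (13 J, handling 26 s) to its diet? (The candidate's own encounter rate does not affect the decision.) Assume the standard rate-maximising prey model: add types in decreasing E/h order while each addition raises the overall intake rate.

Intake rate on the current diet: R = (0.0129×14 + 0.01×14) / (1 + 0.0129×16 + 0.01×11) = 0.3206/1.316 = 0.2435 J/s.
Profitability of aphids: 13/26 = 0.5 J/s.
0.5 > 0.2435, so adding aphids raises the average — include it.

Yes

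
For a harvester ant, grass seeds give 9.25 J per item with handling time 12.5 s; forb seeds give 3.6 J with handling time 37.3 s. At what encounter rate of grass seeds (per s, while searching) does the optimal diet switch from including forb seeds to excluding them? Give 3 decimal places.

The zero-one rule: include forb seeds iff E₂/h₂ > λE₁/(1+λh₁). Equality gives the switch point.
λE₁h₂ = E₂ + λE₂h₁ ⇒ λ = E₂/(E₁h₂ − E₂h₁) = 3.6/(345 − 45) = 0.012 per s.

0.012 per s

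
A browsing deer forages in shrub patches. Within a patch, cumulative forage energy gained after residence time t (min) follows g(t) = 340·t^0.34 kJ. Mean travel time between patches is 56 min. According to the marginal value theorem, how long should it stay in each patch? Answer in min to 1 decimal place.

Maximise g(t)/(T+t): set derivative to zero → g'(t)(T+t) = g(t).
g'(t) = 0.34·340·t^-0.66. Setting 0.34·340·t^-0.66 = 340·t^0.34/(56+t) gives 0.34(56+t) = t, so 0.66·t = 0.34×56.
t* = 0.34×56/0.66 = 28.85 min.

28.8 min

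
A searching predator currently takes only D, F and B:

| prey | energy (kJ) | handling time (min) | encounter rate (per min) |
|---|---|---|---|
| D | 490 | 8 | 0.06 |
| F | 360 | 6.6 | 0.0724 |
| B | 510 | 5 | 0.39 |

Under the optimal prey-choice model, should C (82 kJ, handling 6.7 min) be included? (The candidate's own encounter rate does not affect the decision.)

Intake rate on the current diet: R = (0.06×490 + 0.0724×360 + 0.39×510) / (1 + 0.06×8 + 0.0724×6.6 + 0.39×5) = 254.4/3.908 = 65.09 kJ/min.
C: E/h = 82/6.7 = 12.24 kJ/min.
Since 12.24 < R, time spent handling C is better spent searching.

No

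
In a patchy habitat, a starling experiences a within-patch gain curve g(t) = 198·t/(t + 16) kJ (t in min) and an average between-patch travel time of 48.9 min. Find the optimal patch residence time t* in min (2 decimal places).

27.97 min

By the marginal value theorem, leave when the instantaneous gain rate g'(t) equals the habitat-wide average g(t)/(T + t).
g'(t) = 198·16/(t + 16)². Setting 198·16/(t+16)² = 198t/[(t+16)(48.9+t)] gives 16(48.9+t) = t(t+16), so t² = 16×48.9 = 782.4.
t* = √782.4 = 27.97 min.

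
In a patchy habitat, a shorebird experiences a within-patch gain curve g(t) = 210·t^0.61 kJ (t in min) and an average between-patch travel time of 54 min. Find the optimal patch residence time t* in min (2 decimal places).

Maximise g(t)/(T+t): set derivative to zero → g'(t)(T+t) = g(t).
g'(t) = 0.61·210·t^-0.39. Setting 0.61·210·t^-0.39 = 210·t^0.61/(54+t) gives 0.61(54+t) = t, so 0.39·t = 0.61×54.
t* = 0.61×54/0.39 = 84.46 min.

84.46 min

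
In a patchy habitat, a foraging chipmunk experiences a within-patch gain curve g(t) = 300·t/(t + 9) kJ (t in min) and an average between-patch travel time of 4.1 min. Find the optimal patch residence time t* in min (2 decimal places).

Optimal t* satisfies g'(t*) = g(t*)/(T + t*).
g'(t) = 300·9/(t + 9)². Setting 300·9/(t+9)² = 300t/[(t+9)(4.1+t)] gives 9(4.1+t) = t(t+9), so t² = 9×4.1 = 36.9.
t* = √36.9 = 6.075 min.

6.07 min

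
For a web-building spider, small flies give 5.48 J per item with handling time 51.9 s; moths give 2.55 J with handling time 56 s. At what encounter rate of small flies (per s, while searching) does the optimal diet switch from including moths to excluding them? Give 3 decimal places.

Drop moths once their profitability E₂/h₂ falls below the rate achievable on small flies alone: E₂/h₂ = λE₁/(1 + λh₁).
Solve for λ: λE₁h₂ = E₂(1 + λh₁) → λ(E₁h₂ − E₂h₁) = E₂ → λ = E₂/(E₁h₂ − E₂h₁).
λ = 2.55/(5.48×56 − 2.55×51.9) = 2.55/174.5 = 0.01461 per s.

0.015 per s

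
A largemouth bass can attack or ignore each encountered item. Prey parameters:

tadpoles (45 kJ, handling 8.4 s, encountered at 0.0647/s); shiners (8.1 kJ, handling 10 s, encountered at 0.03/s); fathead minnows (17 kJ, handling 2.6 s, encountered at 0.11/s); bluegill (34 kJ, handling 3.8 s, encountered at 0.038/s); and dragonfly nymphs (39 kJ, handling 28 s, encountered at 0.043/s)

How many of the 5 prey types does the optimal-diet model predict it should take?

Rank by E/h (kJ/s): bluegill 8.95, fathead minnows 6.54, tadpoles 5.36, dragonfly nymphs 1.39, shiners 0.81. Include each in turn until the next type's E/h falls below the running intake rate.
Rate on top 1: 1.129. fathead minnows: 6.54 > 1.129 → include.
Rate on top 2: 2.211. tadpoles: 5.36 > 2.211 → include.
Rate on top 3: 3.077. dragonfly nymphs: 1.39 < 3.077 → exclude; stop.
Optimal diet: bluegill, fathead minnows, tadpoles — 3 of 5 types.

3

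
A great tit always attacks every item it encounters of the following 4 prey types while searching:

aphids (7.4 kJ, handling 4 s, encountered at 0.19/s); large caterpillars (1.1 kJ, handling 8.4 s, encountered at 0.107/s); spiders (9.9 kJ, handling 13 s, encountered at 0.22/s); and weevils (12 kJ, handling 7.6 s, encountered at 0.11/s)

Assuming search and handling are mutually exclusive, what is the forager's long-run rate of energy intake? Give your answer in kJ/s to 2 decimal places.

0.79 kJ/s

Energy encountered per unit search time: 0.19×7.4 + 0.107×1.1 + 0.22×9.9 + 0.11×12 = 5.022 kJ/s.
Handling time per unit search time: 0.19×4 + 0.107×8.4 + 0.22×13 + 0.11×7.6 = 5.355.
Rate = 5.022/(1 + 5.355) = 0.7902 kJ/s.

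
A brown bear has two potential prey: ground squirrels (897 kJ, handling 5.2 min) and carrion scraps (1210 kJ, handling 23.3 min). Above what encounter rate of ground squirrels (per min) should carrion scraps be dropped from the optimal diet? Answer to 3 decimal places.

0.083 per min

At the threshold, the rate on ground squirrels alone equals the profitability of carrion scraps: λ·897/(1 + λ·5.2) = 1210/23.3 = 51.93.
Rearranging, λ(897 − 51.93×5.2) = 51.93, so λ = 51.93/627 = 0.08283 per min.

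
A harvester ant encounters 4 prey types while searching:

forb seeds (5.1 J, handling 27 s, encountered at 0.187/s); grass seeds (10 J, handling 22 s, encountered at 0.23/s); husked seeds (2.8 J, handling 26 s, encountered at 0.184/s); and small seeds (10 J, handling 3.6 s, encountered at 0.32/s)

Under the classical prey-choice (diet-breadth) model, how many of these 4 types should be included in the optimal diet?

1

Profitabilities (E/h, J/s): small seeds 2.78, grass seeds 0.455, forb seeds 0.189, husked seeds 0.108. Add prey in this order while the next type's profitability exceeds the intake rate on those already taken.
Rate on top 1: 1.487. grass seeds: 0.455 < 1.487 → exclude; stop.
Optimal diet: small seeds — 1 of 4 types.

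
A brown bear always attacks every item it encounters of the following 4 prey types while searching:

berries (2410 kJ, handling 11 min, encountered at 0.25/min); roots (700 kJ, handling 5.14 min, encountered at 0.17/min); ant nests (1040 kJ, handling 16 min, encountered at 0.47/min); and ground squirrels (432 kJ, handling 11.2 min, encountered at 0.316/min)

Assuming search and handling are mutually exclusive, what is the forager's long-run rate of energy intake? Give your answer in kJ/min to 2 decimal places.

Energy encountered per unit search time: 0.25×2410 + 0.17×700 + 0.47×1040 + 0.316×432 = 1347 kJ/min.
Handling time per unit search time: 0.25×11 + 0.17×5.14 + 0.47×16 + 0.316×11.2 = 14.68.
Rate = 1347/(1 + 14.68) = 85.88 kJ/min.

85.88 kJ/min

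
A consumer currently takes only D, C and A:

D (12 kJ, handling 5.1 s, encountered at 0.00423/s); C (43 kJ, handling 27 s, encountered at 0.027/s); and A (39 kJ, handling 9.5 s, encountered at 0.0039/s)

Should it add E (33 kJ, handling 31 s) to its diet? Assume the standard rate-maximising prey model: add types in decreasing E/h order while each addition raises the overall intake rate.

Current rate: (0.00423×12 + 0.027×43 + 0.0039×39)/(1 + 0.00423×5.1 + 0.027×27 + 0.0039×9.5) = 0.7629 kJ/s.
E: E/h = 33/31 = 1.065 kJ/s.
Since 1.065 > R, including E increases the long-run rate.

Yes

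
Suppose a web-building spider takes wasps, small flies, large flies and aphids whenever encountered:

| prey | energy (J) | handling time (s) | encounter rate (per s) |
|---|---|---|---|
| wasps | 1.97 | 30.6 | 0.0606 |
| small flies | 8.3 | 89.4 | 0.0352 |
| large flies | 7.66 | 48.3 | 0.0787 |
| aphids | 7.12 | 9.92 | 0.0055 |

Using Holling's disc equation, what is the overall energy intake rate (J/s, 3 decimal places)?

0.107 J/s

R = Σλ_iE_i / (1 + Σλ_ih_i)
Numerator: 0.0606×1.97 + 0.0352×8.3 + 0.0787×7.66 + 0.0055×7.12 = 1.054
Denominator: 1 + 0.0606×30.6 + 0.0352×89.4 + 0.0787×48.3 + 0.0055×9.92 = 9.857
R = 1.054/9.857 = 0.1069 J/s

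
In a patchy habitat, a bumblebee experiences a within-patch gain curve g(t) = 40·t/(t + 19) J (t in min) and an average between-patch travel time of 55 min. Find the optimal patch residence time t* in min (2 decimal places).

32.33 min

By the marginal value theorem, leave when the instantaneous gain rate g'(t) equals the habitat-wide average g(t)/(T + t).
g'(t) = 40·19/(t + 19)². Setting 40·19/(t+19)² = 40t/[(t+19)(55+t)] gives 19(55+t) = t(t+19), so t² = 19×55 = 1045.
t* = √1045 = 32.33 min.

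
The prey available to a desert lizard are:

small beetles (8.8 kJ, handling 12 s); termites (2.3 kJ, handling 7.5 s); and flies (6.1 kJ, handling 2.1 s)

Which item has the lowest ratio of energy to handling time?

In descending order of E/h:
flies: 6.1/2.1 = 2.9 kJ/s
small beetles: 8.8/12 = 0.733 kJ/s
termites: 2.3/7.5 = 0.307 kJ/s

termites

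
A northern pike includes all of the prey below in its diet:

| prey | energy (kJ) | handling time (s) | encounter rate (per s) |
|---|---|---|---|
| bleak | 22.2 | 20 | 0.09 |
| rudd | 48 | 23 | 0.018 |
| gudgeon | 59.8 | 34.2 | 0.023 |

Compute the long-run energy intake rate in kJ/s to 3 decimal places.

R = Σλ_iE_i / (1 + Σλ_ih_i)
Numerator: 0.09×22.2 + 0.018×48 + 0.023×59.8 = 4.237
Denominator: 1 + 0.09×20 + 0.018×23 + 0.023×34.2 = 4.001
R = 4.237/4.001 = 1.059 kJ/s

1.059 kJ/s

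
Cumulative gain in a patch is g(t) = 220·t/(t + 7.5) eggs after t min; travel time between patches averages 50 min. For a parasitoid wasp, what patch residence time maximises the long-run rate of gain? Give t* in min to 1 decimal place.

By the marginal value theorem, leave when the instantaneous gain rate g'(t) equals the habitat-wide average g(t)/(T + t).
g'(t) = 220·7.5/(t + 7.5)². Setting 220·7.5/(t+7.5)² = 220t/[(t+7.5)(50+t)] gives 7.5(50+t) = t(t+7.5), so t² = 7.5×50 = 375.
t* = √375 = 19.36 min.

19.4 min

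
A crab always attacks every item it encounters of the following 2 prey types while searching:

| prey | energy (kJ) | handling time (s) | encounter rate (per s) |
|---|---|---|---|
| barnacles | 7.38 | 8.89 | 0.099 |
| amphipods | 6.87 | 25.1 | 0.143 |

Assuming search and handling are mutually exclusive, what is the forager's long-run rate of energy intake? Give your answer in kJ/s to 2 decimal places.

0.31 kJ/s

R = Σλ_iE_i / (1 + Σλ_ih_i)
Numerator: 0.099×7.38 + 0.143×6.87 = 1.713
Denominator: 1 + 0.099×8.89 + 0.143×25.1 = 5.469
R = 1.713/5.469 = 0.3132 kJ/s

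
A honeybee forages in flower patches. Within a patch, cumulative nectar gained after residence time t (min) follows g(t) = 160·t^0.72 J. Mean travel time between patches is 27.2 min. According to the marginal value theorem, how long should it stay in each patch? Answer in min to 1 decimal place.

Maximise g(t)/(T+t): set derivative to zero → g'(t)(T+t) = g(t).
g'(t) = 0.72·160·t^-0.28. Setting 0.72·160·t^-0.28 = 160·t^0.72/(27.2+t) gives 0.72(27.2+t) = t, so 0.28·t = 0.72×27.2.
t* = 0.72×27.2/0.28 = 69.94 min.

69.9 min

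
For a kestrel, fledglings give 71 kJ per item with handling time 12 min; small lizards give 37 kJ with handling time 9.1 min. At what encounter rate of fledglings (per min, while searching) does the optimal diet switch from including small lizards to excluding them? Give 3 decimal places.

0.183 per min

Drop small lizards once their profitability E₂/h₂ falls below the rate achievable on fledglings alone: E₂/h₂ = λE₁/(1 + λh₁).
Solve for λ: λE₁h₂ = E₂(1 + λh₁) → λ(E₁h₂ − E₂h₁) = E₂ → λ = E₂/(E₁h₂ − E₂h₁).
λ = 37/(71×9.1 − 37×12) = 37/202.1 = 0.1831 per min.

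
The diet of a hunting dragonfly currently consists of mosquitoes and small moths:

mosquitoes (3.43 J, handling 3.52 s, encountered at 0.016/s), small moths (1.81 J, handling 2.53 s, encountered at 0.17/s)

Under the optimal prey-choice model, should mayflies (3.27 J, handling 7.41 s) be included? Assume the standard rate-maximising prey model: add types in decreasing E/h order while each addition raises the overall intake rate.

Yes

Intake rate on the current diet: R = (0.016×3.43 + 0.17×1.81) / (1 + 0.016×3.52 + 0.17×2.53) = 0.3626/1.486 = 0.2439 J/s.
mayflies: E/h = 3.27/7.41 = 0.4413 J/s.
Since 0.4413 > R, including mayflies increases the long-run rate.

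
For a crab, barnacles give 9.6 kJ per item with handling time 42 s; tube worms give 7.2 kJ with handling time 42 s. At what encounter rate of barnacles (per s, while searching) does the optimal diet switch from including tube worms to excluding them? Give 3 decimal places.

0.071 per s

The zero-one rule: include tube worms iff E₂/h₂ > λE₁/(1+λh₁). Equality gives the switch point.
λE₁h₂ = E₂ + λE₂h₁ ⇒ λ = E₂/(E₁h₂ − E₂h₁) = 7.2/(403.2 − 302.4) = 0.07143 per s.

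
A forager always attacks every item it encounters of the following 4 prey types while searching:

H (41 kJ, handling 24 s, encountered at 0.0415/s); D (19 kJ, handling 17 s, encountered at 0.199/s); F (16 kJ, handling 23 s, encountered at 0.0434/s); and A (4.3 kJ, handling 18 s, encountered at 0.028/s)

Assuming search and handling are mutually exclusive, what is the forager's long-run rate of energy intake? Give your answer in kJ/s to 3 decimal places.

0.915 kJ/s

Energy encountered per unit search time: 0.0415×41 + 0.199×19 + 0.0434×16 + 0.028×4.3 = 6.297 kJ/s.
Handling time per unit search time: 0.0415×24 + 0.199×17 + 0.0434×23 + 0.028×18 = 5.881.
Rate = 6.297/(1 + 5.881) = 0.9151 kJ/s.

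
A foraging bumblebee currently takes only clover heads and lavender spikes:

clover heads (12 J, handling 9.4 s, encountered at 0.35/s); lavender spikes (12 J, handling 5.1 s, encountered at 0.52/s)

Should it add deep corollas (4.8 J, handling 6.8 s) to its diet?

Current rate: (0.35×12 + 0.52×12)/(1 + 0.35×9.4 + 0.52×5.1) = 1.504 J/s.
Profitability of deep corollas: 4.8/6.8 = 0.7059 J/s.
0.7059 < 1.504, so adding deep corollas would lower the average — exclude it.

No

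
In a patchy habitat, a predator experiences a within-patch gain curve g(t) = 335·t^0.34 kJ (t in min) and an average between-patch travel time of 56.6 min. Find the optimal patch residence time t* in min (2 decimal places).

Optimal t* satisfies g'(t*) = g(t*)/(T + t*).
g'(t) = 0.34·335·t^-0.66. Setting 0.34·335·t^-0.66 = 335·t^0.34/(56.6+t) gives 0.34(56.6+t) = t, so 0.66·t = 0.34×56.6.
t* = 0.34×56.6/0.66 = 29.16 min.

29.16 min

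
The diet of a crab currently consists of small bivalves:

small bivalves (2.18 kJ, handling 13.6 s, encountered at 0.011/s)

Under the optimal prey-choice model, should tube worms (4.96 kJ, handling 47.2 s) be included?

Intake rate on the current diet: R = (0.011×2.18) / (1 + 0.011×13.6) = 0.02398/1.15 = 0.02086 kJ/s.
tube worms: E/h = 4.96/47.2 = 0.1051 kJ/s.
0.1051 > 0.02086, so adding tube worms raises the average — include it.

Yes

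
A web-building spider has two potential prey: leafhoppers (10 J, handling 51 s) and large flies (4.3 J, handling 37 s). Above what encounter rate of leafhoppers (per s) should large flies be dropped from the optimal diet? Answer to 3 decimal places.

0.029 per s

The zero-one rule: include large flies iff E₂/h₂ > λE₁/(1+λh₁). Equality gives the switch point.
λE₁h₂ = E₂ + λE₂h₁ ⇒ λ = E₂/(E₁h₂ − E₂h₁) = 4.3/(370 − 219.3) = 0.02853 per s.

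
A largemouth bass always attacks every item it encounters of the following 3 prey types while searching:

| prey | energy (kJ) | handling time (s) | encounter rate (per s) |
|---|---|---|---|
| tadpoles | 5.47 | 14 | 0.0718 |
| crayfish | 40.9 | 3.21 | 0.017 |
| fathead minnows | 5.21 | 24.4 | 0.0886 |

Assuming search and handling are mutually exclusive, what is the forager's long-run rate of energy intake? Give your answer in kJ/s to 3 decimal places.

0.367 kJ/s

R = Σλ_iE_i / (1 + Σλ_ih_i)
Numerator: 0.0718×5.47 + 0.017×40.9 + 0.0886×5.21 = 1.55
Denominator: 1 + 0.0718×14 + 0.017×3.21 + 0.0886×24.4 = 4.222
R = 1.55/4.222 = 0.3671 kJ/s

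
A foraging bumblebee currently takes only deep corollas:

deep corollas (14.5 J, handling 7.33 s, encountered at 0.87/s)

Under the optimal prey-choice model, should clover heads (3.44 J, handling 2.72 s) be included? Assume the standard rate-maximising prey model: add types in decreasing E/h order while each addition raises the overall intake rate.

No

Intake rate on the current diet: R = (0.87×14.5) / (1 + 0.87×7.33) = 12.62/7.377 = 1.71 J/s.
Profitability of clover heads: 3.44/2.72 = 1.265 J/s.
1.265 < 1.71, so adding clover heads would lower the average — exclude it.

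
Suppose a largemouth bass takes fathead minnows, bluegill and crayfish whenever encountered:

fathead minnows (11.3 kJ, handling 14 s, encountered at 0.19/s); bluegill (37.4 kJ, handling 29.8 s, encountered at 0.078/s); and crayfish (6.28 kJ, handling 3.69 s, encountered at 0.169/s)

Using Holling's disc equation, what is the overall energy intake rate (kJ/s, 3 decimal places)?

R = (0.19×11.3 + 0.078×37.4 + 0.169×6.28) / (1 + 0.19×14 + 0.078×29.8 + 0.169×3.69) = 6.126/6.608 = 0.927 kJ/s.

0.927 kJ/s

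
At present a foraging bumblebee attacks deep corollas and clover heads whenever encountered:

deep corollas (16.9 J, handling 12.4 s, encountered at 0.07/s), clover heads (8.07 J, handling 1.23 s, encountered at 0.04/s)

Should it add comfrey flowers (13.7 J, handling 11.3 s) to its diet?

Intake rate on the current diet: R = (0.07×16.9 + 0.04×8.07) / (1 + 0.07×12.4 + 0.04×1.23) = 1.506/1.917 = 0.7854 J/s.
comfrey flowers: E/h = 13.7/11.3 = 1.212 J/s.
1.212 > 0.7854, so adding comfrey flowers raises the average — include it.

Yes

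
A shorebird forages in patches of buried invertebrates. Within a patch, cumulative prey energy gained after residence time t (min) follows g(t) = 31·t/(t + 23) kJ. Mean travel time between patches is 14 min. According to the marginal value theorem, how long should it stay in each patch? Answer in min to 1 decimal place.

By the marginal value theorem, leave when the instantaneous gain rate g'(t) equals the habitat-wide average g(t)/(T + t).
g'(t) = 31·23/(t + 23)². Setting 31·23/(t+23)² = 31t/[(t+23)(14+t)] gives 23(14+t) = t(t+23), so t² = 23×14 = 322.
t* = √322 = 17.94 min.

17.9 min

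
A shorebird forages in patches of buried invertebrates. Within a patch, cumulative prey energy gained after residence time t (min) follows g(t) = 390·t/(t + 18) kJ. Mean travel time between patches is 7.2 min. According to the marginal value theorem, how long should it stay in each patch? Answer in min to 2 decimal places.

By the marginal value theorem, leave when the instantaneous gain rate g'(t) equals the habitat-wide average g(t)/(T + t).
g'(t) = 390·18/(t + 18)². Setting 390·18/(t+18)² = 390t/[(t+18)(7.2+t)] gives 18(7.2+t) = t(t+18), so t² = 18×7.2 = 129.6.
t* = √129.6 = 11.38 min.

11.38 min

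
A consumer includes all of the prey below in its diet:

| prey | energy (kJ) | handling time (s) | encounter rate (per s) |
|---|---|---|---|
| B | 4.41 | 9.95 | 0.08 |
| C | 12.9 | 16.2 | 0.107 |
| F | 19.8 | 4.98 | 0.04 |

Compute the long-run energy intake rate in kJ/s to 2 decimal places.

R = (0.08×4.41 + 0.107×12.9 + 0.04×19.8) / (1 + 0.08×9.95 + 0.107×16.2 + 0.04×4.98) = 2.525/3.729 = 0.6772 kJ/s.

0.68 kJ/s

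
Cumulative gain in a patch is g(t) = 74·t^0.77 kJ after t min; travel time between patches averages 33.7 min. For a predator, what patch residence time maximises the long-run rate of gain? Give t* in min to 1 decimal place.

Maximise g(t)/(T+t): set derivative to zero → g'(t)(T+t) = g(t).
g'(t) = 0.77·74·t^-0.23. Setting 0.77·74·t^-0.23 = 74·t^0.77/(33.7+t) gives 0.77(33.7+t) = t, so 0.23·t = 0.77×33.7.
t* = 0.77×33.7/0.23 = 112.8 min.

112.8 min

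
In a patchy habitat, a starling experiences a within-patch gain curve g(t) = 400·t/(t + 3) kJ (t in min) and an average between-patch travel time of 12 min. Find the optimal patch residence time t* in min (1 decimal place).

6.0 min

By the marginal value theorem, leave when the instantaneous gain rate g'(t) equals the habitat-wide average g(t)/(T + t).
g'(t) = 400·3/(t + 3)². Setting 400·3/(t+3)² = 400t/[(t+3)(12+t)] gives 3(12+t) = t(t+3), so t² = 3×12 = 36.
t* = √36 = 6 min.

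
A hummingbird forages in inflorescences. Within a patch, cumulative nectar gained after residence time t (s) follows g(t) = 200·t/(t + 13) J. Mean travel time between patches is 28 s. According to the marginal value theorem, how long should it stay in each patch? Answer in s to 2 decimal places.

19.08 s

By the marginal value theorem, leave when the instantaneous gain rate g'(t) equals the habitat-wide average g(t)/(T + t).
g'(t) = 200·13/(t + 13)². Setting 200·13/(t+13)² = 200t/[(t+13)(28+t)] gives 13(28+t) = t(t+13), so t² = 13×28 = 364.
t* = √364 = 19.08 s.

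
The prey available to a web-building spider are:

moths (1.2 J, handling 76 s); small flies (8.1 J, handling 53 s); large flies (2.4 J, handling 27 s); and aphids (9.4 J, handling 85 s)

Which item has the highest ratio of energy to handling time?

Profitability E/h (J/s): moths = 1.2/76 = 0.0158, small flies = 8.1/53 = 0.153, large flies = 2.4/27 = 0.0889, aphids = 9.4/85 = 0.111.
Ranked: small flies > aphids > large flies > moths.

small flies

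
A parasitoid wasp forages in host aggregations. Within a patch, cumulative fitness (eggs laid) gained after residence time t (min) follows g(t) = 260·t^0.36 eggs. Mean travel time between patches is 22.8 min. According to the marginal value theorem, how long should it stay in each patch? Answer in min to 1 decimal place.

Maximise g(t)/(T+t): set derivative to zero → g'(t)(T+t) = g(t).
g'(t) = 0.36·260·t^-0.64. Setting 0.36·260·t^-0.64 = 260·t^0.36/(22.8+t) gives 0.36(22.8+t) = t, so 0.64·t = 0.36×22.8.
t* = 0.36×22.8/0.64 = 12.82 min.

12.8 min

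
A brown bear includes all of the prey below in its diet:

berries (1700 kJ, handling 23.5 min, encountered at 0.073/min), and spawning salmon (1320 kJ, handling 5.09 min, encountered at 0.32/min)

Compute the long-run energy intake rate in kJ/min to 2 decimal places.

125.80 kJ/min

R = (0.073×1700 + 0.32×1320) / (1 + 0.073×23.5 + 0.32×5.09) = 546.5/4.344 = 125.8 kJ/min.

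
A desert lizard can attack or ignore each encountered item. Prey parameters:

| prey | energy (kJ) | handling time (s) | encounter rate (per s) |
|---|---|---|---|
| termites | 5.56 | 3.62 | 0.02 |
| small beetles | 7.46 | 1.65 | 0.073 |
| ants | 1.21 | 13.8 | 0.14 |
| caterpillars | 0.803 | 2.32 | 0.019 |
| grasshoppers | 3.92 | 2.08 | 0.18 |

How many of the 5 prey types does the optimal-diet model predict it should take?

3

Rank by E/h (kJ/s): small beetles 4.52, grasshoppers 1.88, termites 1.54, caterpillars 0.346, ants 0.0877. Include each in turn until the next type's E/h falls below the running intake rate.
Rate on top 1: 0.486. grasshoppers: 1.88 > 0.486 → include.
Rate on top 2: 0.8363. termites: 1.54 > 0.8363 → include.
Rate on top 3: 0.8686. caterpillars: 0.346 < 0.8686 → exclude; stop.
Optimal diet: small beetles, grasshoppers, termites — 3 of 5 types.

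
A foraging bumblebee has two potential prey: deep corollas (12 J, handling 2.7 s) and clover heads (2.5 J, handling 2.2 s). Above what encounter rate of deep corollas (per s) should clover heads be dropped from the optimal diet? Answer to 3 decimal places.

0.127 per s

Drop clover heads once their profitability E₂/h₂ falls below the rate achievable on deep corollas alone: E₂/h₂ = λE₁/(1 + λh₁).
Solve for λ: λE₁h₂ = E₂(1 + λh₁) → λ(E₁h₂ − E₂h₁) = E₂ → λ = E₂/(E₁h₂ − E₂h₁).
λ = 2.5/(12×2.2 − 2.5×2.7) = 2.5/19.65 = 0.1272 per s.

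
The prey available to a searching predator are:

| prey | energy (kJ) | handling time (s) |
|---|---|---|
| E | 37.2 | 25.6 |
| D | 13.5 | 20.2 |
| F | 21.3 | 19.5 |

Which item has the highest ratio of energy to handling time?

In descending order of E/h:
E: 37.2/25.6 = 1.45 kJ/s
F: 21.3/19.5 = 1.09 kJ/s
D: 13.5/20.2 = 0.668 kJ/s

E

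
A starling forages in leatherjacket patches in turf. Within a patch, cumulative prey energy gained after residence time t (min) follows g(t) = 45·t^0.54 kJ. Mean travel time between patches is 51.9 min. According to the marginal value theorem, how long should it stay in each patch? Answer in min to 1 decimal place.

60.9 min

Maximise g(t)/(T+t): set derivative to zero → g'(t)(T+t) = g(t).
g'(t) = 0.54·45·t^-0.46. Setting 0.54·45·t^-0.46 = 45·t^0.54/(51.9+t) gives 0.54(51.9+t) = t, so 0.46·t = 0.54×51.9.
t* = 0.54×51.9/0.46 = 60.93 min.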